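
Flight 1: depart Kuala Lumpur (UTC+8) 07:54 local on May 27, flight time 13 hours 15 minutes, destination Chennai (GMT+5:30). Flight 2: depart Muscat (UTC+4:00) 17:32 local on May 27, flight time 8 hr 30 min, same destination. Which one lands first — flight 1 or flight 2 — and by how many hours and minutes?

Flight 1 in UTC: 07:54 − 8:00 = 23:54 on May 26.
+13 hours and 15 minutes → arrive 13:09 UTC on May 27.
Flight 2 in UTC: 17:32 − 4:00 = 13:32 on May 27.
+8 hours 30 minutes → arrive 22:02 UTC on May 27.
Flight 1 lands earlier by 8 hours 53 minutes.

the first, by 8 hours 53 minutes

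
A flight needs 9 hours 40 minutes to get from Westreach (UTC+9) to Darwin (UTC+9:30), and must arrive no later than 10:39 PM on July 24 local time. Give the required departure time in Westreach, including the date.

Target arrival in UTC: 10:39 PM − 9:30 = 1:09 PM on Jul 24.
Subtract 9 hours 40 minutes → departure 3:29 AM UTC on Jul 24.
Westreach is UTC+9:00: 3:29 AM + 9:00 = 12:29 PM on Jul 24.

12:29 PM on Jul 24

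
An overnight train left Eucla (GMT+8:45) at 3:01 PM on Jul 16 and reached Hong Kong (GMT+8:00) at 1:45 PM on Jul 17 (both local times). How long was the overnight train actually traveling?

Departure in UTC: 3:01 PM − 8:45 = 6:16 AM on Jul 16.
Arrival in UTC: 1:45 PM − 8:00 = 5:45 AM on Jul 17.
Elapsed = 5:45 AM − 6:16 AM (+1 day) = 23 hours 29 minutes.

23 hours 29 minutes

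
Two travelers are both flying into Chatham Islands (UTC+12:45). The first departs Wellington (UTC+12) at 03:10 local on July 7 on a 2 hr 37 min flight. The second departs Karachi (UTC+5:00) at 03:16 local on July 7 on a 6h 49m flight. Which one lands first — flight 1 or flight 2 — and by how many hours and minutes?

the first, by 11 hours 18 minutes

Flight 1 in UTC: 03:10 − 12:00 = 15:10 on Jul 6.
+2 hours 37 minutes → arrive 17:47 UTC on Jul 6.
Flight 2 in UTC: 03:16 − 5:00 = 22:16 on Jul 6.
+6 hours and 49 minutes → arrive 05:05 UTC on Jul 7.
Flight 1 lands earlier by 11 hours 18 minutes.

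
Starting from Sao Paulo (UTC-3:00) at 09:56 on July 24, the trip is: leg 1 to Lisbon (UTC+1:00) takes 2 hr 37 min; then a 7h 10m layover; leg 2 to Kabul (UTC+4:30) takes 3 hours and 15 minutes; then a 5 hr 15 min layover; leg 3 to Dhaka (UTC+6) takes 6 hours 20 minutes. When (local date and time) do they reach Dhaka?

Convert departure to UTC: 09:56 + 3:00 = 12:56 UTC on Jul 24.
Add 2 hours and 37 minutes leg 1 → 15:33 UTC.
Add 7 hours 10 minutes layover in Lisbon → 22:43 UTC.
Add 3 hours and 15 minutes leg 2 → 01:58 UTC (Jul 25).
Add 5 hours and 15 minutes layover in Kabul → 07:13 UTC.
Add 6 hours 20 minutes leg 3 → 13:33 UTC.
Dhaka is UTC+6:00, so local arrival = 13:33 + 6:00 = 19:33 on Jul 25.

19:33 on July 25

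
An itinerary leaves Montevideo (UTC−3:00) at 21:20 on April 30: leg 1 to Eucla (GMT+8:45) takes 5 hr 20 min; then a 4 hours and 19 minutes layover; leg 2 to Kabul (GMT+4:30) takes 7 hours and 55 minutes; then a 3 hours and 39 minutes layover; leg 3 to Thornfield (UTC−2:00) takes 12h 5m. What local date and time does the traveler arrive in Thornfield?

Convert departure to UTC: 21:20 + 3:00 = 00:20 UTC on May 1.
Add 5 hours 20 minutes leg 1 → 05:40 UTC.
Add 4 hours and 19 minutes layover in Eucla → 09:59 UTC.
Add 7 hours 55 minutes leg 2 → 17:54 UTC.
Add 3 hours 39 minutes layover in Kabul → 21:33 UTC.
Add 12 hours and 5 minutes leg 3 → 09:38 UTC (May 2).
Thornfield is UTC−2:00, so local arrival = 09:38 − 2:00 = 07:38 on May 2.

07:38 on May 2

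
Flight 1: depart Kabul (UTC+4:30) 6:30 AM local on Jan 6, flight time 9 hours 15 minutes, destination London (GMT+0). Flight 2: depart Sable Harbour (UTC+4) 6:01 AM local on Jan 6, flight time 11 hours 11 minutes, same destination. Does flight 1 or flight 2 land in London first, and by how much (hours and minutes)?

Flight 1 in UTC: 6:30 AM − 4:30 = 2:00 AM on Jan 6.
+9 hours and 15 minutes → arrive 11:15 AM UTC on Jan 6.
Flight 2 in UTC: 6:01 AM − 4:00 = 2:01 AM on Jan 6.
+11 hours 11 minutes → arrive 1:12 PM UTC on Jan 6.
Flight 1 lands earlier by 1 hour 57 minutes.

the first, by 1 hour 57 minutes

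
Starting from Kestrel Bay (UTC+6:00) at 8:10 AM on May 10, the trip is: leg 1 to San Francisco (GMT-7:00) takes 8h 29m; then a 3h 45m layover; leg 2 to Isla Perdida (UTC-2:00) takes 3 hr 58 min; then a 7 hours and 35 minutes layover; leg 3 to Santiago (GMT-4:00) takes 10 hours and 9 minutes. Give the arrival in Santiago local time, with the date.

Convert departure to UTC: 8:10 AM − 6:00 = 2:10 AM UTC on May 10.
Add 8 hours 29 minutes leg 1 → 10:39 AM UTC.
Add 3 hours and 45 minutes layover in San Francisco → 2:24 PM UTC.
Add 3 hours 58 minutes leg 2 → 6:22 PM UTC.
Add 7 hours and 35 minutes layover in Isla Perdida → 1:57 AM UTC (May 11).
Add 10 hours 9 minutes leg 3 → 12:06 PM UTC.
Santiago is UTC−4:00, so local arrival = 12:06 PM − 4:00 = 8:06 AM on May 11.

8:06 AM on May 11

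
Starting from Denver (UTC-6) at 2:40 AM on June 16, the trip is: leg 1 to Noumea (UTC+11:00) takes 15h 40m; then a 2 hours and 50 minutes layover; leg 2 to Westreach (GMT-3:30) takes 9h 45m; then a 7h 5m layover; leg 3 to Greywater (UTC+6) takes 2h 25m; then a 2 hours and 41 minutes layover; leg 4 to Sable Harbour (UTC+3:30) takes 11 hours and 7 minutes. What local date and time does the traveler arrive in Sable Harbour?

Convert departure to UTC: 2:40 AM + 6:00 = 8:40 AM UTC on Jun 16.
Add 15 hours and 40 minutes leg 1 → 12:20 AM UTC (Jun 17).
Add 2 hours and 50 minutes layover in Noumea → 3:10 AM UTC.
Add 9 hours 45 minutes leg 2 → 12:55 PM UTC.
Add 7 hours and 5 minutes layover in Westreach → 8:00 PM UTC.
Add 2 hours 25 minutes leg 3 → 10:25 PM UTC.
Add 2 hours and 41 minutes layover in Greywater → 1:06 AM UTC (Jun 18).
Add 11 hours 7 minutes leg 4 → 12:13 PM UTC.
Sable Harbour is UTC+3:30, so local arrival = 12:13 PM + 3:30 = 3:43 PM on Jun 18.

3:43 PM on June 18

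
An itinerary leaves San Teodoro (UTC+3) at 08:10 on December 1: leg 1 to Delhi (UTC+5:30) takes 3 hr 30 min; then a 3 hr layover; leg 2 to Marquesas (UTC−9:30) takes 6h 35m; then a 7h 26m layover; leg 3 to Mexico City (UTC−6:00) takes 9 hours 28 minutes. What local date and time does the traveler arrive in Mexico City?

Convert departure to UTC: 08:10 − 3:00 = 05:10 UTC on Dec 1.
Add 3 hours and 30 minutes leg 1 → 08:40 UTC.
Add 3 hours layover in Delhi → 11:40 UTC.
Add 6 hours and 35 minutes leg 2 → 18:15 UTC.
Add 7 hours 26 minutes layover in Marquesas → 01:41 UTC (Dec 2).
Add 9 hours and 28 minutes leg 3 → 11:09 UTC.
Mexico City is UTC−6:00, so local arrival = 11:09 − 6:00 = 05:09 on Dec 2.

05:09 on December 2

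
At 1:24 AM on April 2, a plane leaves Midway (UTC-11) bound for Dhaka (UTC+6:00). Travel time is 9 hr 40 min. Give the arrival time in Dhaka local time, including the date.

Convert departure to UTC: 1:24 AM + 11:00 = 12:24 PM UTC on Apr 2.
Add 9 hours 40 minutes travel time → 10:04 PM UTC.
Dhaka is UTC+6:00, so local arrival = 10:04 PM + 6:00 = 4:04 AM on Apr 3.

4:04 AM on Apr 3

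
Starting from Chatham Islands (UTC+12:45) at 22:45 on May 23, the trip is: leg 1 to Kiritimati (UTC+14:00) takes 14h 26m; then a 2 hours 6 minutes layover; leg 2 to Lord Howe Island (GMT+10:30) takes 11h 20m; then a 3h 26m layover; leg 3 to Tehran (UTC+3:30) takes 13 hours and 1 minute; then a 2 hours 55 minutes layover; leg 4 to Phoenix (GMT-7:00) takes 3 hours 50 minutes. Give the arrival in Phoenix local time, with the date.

06:04 on May 25

Convert departure to UTC: 22:45 − 12:45 = 10:00 UTC on May 23.
Add 14 hours and 26 minutes leg 1 → 00:26 UTC (May 24).
Add 2 hours 6 minutes layover in Kiritimati → 02:32 UTC.
Add 11 hours 20 minutes leg 2 → 13:52 UTC.
Add 3 hours and 26 minutes layover in Lord Howe Island → 17:18 UTC.
Add 13 hours 1 minute leg 3 → 06:19 UTC (May 25).
Add 2 hours 55 minutes layover in Tehran → 09:14 UTC.
Add 3 hours 50 minutes leg 4 → 13:04 UTC.
Phoenix is UTC−7:00, so local arrival = 13:04 − 7:00 = 06:04 on May 25.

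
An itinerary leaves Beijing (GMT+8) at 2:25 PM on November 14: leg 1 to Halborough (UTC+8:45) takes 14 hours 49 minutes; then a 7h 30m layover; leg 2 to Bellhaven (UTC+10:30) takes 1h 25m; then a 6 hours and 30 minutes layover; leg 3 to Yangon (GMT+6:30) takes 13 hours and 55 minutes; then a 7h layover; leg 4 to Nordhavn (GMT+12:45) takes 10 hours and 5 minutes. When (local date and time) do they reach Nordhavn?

8:24 AM on Nov 17

Convert departure to UTC: 2:25 PM − 8:00 = 6:25 AM UTC on Nov 14.
Add 14 hours 49 minutes leg 1 → 9:14 PM UTC.
Add 7 hours and 30 minutes layover in Halborough → 4:44 AM UTC (Nov 15).
Add 1 hour 25 minutes leg 2 → 6:09 AM UTC.
Add 6 hours and 30 minutes layover in Bellhaven → 12:39 PM UTC.
Add 13 hours 55 minutes leg 3 → 2:34 AM UTC (Nov 16).
Add 7 hours layover in Yangon → 9:34 AM UTC.
Add 10 hours and 5 minutes leg 4 → 7:39 PM UTC.
Nordhavn is UTC+12:45, so local arrival = 7:39 PM + 12:45 = 8:24 AM on Nov 17.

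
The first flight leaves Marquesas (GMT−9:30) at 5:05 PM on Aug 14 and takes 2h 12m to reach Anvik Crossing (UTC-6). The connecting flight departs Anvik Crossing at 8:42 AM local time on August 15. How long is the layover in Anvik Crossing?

9 hours 55 minutes

Convert departure to UTC: 5:05 PM + 9:30 = 2:35 AM UTC on Aug 15.
Add 2 hours 12 minutes flight time → 4:47 AM UTC.
Anvik Crossing is UTC−6:00, so local arrival = 4:47 AM − 6:00 = 10:47 PM on Aug 14.
Layover = 8:42 AM − 10:47 PM (+1 day) = 9 hours 55 minutes.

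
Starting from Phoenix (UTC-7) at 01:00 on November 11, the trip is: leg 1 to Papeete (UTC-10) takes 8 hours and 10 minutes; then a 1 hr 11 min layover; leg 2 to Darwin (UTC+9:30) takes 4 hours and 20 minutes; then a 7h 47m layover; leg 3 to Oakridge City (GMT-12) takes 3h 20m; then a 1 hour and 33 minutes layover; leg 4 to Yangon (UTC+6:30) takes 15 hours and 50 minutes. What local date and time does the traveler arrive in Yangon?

Convert departure to UTC: 01:00 + 7:00 = 08:00 UTC on Nov 11.
Add 8 hours and 10 minutes leg 1 → 16:10 UTC.
Add 1 hour and 11 minutes layover in Papeete → 17:21 UTC.
Add 4 hours 20 minutes leg 2 → 21:41 UTC.
Add 7 hours and 47 minutes layover in Darwin → 05:28 UTC (Nov 12).
Add 3 hours 20 minutes leg 3 → 08:48 UTC.
Add 1 hour and 33 minutes layover in Oakridge City → 10:21 UTC.
Add 15 hours 50 minutes leg 4 → 02:11 UTC (Nov 13).
Yangon is UTC+6:30, so local arrival = 02:11 + 6:30 = 08:41 on Nov 13.

08:41 on November 13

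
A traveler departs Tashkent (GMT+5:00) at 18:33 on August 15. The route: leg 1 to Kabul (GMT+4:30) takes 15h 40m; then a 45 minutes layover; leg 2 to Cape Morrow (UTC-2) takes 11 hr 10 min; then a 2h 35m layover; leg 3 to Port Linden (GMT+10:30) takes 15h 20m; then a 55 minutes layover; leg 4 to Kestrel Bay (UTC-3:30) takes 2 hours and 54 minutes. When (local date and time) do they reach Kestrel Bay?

Convert departure to UTC: 18:33 − 5:00 = 13:33 UTC on Aug 15.
Add 15 hours and 40 minutes leg 1 → 05:13 UTC (Aug 16).
Add 45 minutes layover in Kabul → 05:58 UTC.
Add 11 hours 10 minutes leg 2 → 17:08 UTC.
Add 2 hours 35 minutes layover in Cape Morrow → 19:43 UTC.
Add 15 hours and 20 minutes leg 3 → 11:03 UTC (Aug 17).
Add 55 minutes layover in Port Linden → 11:58 UTC.
Add 2 hours and 54 minutes leg 4 → 14:52 UTC.
Kestrel Bay is UTC−3:30, so local arrival = 14:52 − 3:30 = 11:22 on Aug 17.

11:22 on August 17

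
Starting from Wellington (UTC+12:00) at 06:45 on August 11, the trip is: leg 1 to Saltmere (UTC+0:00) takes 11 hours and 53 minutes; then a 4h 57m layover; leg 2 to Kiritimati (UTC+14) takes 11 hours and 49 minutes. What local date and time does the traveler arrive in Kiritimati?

13:24 on August 12

Convert departure to UTC: 06:45 − 12:00 = 18:45 UTC on Aug 10.
Add 11 hours 53 minutes leg 1 → 06:38 UTC (Aug 11).
Add 4 hours and 57 minutes layover in Saltmere → 11:35 UTC.
Add 11 hours and 49 minutes leg 2 → 23:24 UTC.
Kiritimati is UTC+14:00, so local arrival = 23:24 + 14:00 = 13:24 on Aug 12.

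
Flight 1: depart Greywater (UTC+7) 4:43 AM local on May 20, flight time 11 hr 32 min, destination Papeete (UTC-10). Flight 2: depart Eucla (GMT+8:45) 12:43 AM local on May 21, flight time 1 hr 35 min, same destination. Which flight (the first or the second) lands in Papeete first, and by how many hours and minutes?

the first, by 8 hours 18 minutes

Flight 1 in UTC: 4:43 AM − 7:00 = 9:43 PM on May 19.
+11 hours 32 minutes → arrive 9:15 AM UTC on May 20.
Flight 2 in UTC: 12:43 AM − 8:45 = 3:58 PM on May 20.
+1 hour 35 minutes → arrive 5:33 PM UTC on May 20.
Flight 1 lands earlier by 8 hours 18 minutes.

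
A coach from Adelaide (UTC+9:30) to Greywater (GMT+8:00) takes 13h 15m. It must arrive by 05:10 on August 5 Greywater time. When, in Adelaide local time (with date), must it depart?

17:25 on Aug 4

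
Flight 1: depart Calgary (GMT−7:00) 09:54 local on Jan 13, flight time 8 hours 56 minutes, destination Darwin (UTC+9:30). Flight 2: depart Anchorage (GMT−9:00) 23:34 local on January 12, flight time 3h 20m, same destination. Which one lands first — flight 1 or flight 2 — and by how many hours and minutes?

the second, by 13 hours 56 minutes

Flight 1 in UTC: 09:54 + 7:00 = 16:54 on Jan 13.
+8 hours and 56 minutes → arrive 01:50 UTC on Jan 14.
Flight 2 in UTC: 23:34 + 9:00 = 08:34 on Jan 13.
+3 hours 20 minutes → arrive 11:54 UTC on Jan 13.
Flight 2 lands earlier by 13 hours 56 minutes.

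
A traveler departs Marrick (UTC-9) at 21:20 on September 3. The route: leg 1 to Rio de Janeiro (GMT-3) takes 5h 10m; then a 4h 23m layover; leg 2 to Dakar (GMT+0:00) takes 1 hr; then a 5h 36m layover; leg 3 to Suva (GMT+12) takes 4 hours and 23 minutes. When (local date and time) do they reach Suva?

14:52 on September 5

Convert departure to UTC: 21:20 + 9:00 = 06:20 UTC on Sep 4.
Add 5 hours and 10 minutes leg 1 → 11:30 UTC.
Add 4 hours 23 minutes layover in Rio de Janeiro → 15:53 UTC.
Add 1 hour leg 2 → 16:53 UTC.
Add 5 hours and 36 minutes layover in Dakar → 22:29 UTC.
Add 4 hours and 23 minutes leg 3 → 02:52 UTC (Sep 5).
Suva is UTC+12:00, so local arrival = 02:52 + 12:00 = 14:52 on Sep 5.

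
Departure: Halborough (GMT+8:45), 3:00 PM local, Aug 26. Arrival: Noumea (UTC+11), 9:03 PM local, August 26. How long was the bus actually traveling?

3 hours 48 minutes

Departure in UTC: 3:00 PM − 8:45 = 6:15 AM on Aug 26.
Arrival in UTC: 9:03 PM − 11:00 = 10:03 AM on Aug 26.
Elapsed = 10:03 AM − 6:15 AM = 3 hours 48 minutes.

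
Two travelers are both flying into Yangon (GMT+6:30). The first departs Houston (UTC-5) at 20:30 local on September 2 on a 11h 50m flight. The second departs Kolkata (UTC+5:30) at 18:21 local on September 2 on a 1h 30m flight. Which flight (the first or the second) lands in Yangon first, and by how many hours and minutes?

Flight 1 in UTC: 20:30 + 5:00 = 01:30 on Sep 3.
+11 hours 50 minutes → arrive 13:20 UTC on Sep 3.
Flight 2 in UTC: 18:21 − 5:30 = 12:51 on Sep 2.
+1 hour 30 minutes → arrive 14:21 UTC on Sep 2.
Flight 2 lands earlier by 22 hours 59 minutes.

the second, by 22 hours 59 minutes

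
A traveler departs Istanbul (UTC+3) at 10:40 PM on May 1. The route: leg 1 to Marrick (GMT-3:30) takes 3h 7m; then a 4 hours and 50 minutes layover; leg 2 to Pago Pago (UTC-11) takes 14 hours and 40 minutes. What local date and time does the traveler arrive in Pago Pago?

7:17 AM on May 2

Convert departure to UTC: 10:40 PM − 3:00 = 7:40 PM UTC on May 1.
Add 3 hours and 7 minutes leg 1 → 10:47 PM UTC.
Add 4 hours 50 minutes layover in Marrick → 3:37 AM UTC (May 2).
Add 14 hours and 40 minutes leg 2 → 6:17 PM UTC.
Pago Pago is UTC−11:00, so local arrival = 6:17 PM − 11:00 = 7:17 AM on May 2.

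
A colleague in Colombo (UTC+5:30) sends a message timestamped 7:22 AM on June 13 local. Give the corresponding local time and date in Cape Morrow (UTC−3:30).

10:22 PM on June 12

Cape Morrow is 9:00 behind Colombo.
Shift by the zone difference: 7:22 AM − 9:00 = 10:22 PM on Jun 12 in Cape Morrow.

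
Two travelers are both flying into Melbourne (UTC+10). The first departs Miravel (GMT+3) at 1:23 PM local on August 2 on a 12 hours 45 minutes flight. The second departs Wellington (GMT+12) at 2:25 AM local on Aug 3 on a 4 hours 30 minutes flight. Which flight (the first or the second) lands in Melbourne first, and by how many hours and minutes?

the second, by 4 hours 13 minutes

Flight 1 in UTC: 1:23 PM − 3:00 = 10:23 AM on Aug 2.
+12 hours and 45 minutes → arrive 11:08 PM UTC on Aug 2.
Flight 2 in UTC: 2:25 AM − 12:00 = 2:25 PM on Aug 2.
+4 hours and 30 minutes → arrive 6:55 PM UTC on Aug 2.
Flight 2 lands earlier by 4 hours 13 minutes.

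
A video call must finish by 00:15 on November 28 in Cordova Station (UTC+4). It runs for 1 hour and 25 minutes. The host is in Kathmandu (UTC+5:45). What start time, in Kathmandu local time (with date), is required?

00:35 on Nov 28

Target end time in UTC: 00:15 − 4:00 = 20:15 on Nov 27.
Subtract 1 hour 25 minutes → start 18:50 UTC on Nov 27.
Kathmandu is UTC+5:45: 18:50 + 5:45 = 00:35 on Nov 28.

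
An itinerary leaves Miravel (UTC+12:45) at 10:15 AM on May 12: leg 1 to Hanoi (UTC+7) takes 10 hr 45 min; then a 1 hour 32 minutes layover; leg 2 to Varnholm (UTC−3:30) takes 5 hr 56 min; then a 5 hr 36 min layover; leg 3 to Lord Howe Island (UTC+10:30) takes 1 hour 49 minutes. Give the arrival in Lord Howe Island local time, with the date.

9:38 AM on May 13

Convert departure to UTC: 10:15 AM − 12:45 = 9:30 PM UTC on May 11.
Add 10 hours 45 minutes leg 1 → 8:15 AM UTC (May 12).
Add 1 hour 32 minutes layover in Hanoi → 9:47 AM UTC.
Add 5 hours and 56 minutes leg 2 → 3:43 PM UTC.
Add 5 hours and 36 minutes layover in Varnholm → 9:19 PM UTC.
Add 1 hour 49 minutes leg 3 → 11:08 PM UTC.
Lord Howe Island is UTC+10:30, so local arrival = 11:08 PM + 10:30 = 9:38 AM on May 13.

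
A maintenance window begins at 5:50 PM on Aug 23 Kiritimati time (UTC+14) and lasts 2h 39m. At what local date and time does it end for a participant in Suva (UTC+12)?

Convert start to UTC: 5:50 PM − 14:00 = 3:50 AM UTC on Aug 23.
Add 2 hours and 39 minutes duration → 6:29 AM UTC.
Suva is UTC+12:00, so local end time = 6:29 AM + 12:00 = 6:29 PM on Aug 23.

6:29 PM on August 23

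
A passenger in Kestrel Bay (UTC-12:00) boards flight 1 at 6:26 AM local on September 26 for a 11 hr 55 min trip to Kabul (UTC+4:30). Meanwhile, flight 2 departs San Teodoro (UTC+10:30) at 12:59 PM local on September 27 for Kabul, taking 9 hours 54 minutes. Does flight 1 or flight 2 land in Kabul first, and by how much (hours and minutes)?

Flight 1 in UTC: 6:26 AM + 12:00 = 6:26 PM on Sep 26.
+11 hours 55 minutes → arrive 6:21 AM UTC on Sep 27.
Flight 2 in UTC: 12:59 PM − 10:30 = 2:29 AM on Sep 27.
+9 hours and 54 minutes → arrive 12:23 PM UTC on Sep 27.
Flight 1 lands earlier by 6 hours 2 minutes.

the first, by 6 hours 2 minutes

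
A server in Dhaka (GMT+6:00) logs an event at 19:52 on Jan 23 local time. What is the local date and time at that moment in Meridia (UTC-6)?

07:52 on Jan 23

Meridia is 12:00 behind Dhaka.
Shift by the zone difference: 19:52 − 12:00 = 07:52 on Jan 23 in Meridia.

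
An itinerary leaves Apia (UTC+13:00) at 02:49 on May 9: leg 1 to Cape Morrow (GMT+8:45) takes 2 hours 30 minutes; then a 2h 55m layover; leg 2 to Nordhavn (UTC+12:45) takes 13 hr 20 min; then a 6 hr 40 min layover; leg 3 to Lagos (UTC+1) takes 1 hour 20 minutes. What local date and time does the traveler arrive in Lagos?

Convert departure to UTC: 02:49 − 13:00 = 13:49 UTC on May 8.
Add 2 hours 30 minutes leg 1 → 16:19 UTC.
Add 2 hours 55 minutes layover in Cape Morrow → 19:14 UTC.
Add 13 hours and 20 minutes leg 2 → 08:34 UTC (May 9).
Add 6 hours 40 minutes layover in Nordhavn → 15:14 UTC.
Add 1 hour and 20 minutes leg 3 → 16:34 UTC.
Lagos is UTC+1:00, so local arrival = 16:34 + 1:00 = 17:34 on May 9.

17:34 on May 9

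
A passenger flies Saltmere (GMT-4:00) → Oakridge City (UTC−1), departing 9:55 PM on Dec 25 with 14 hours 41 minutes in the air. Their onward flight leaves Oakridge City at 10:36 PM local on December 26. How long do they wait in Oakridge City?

7 hours

Convert departure to UTC: 9:55 PM + 4:00 = 1:55 AM UTC on Dec 26.
Add 14 hours and 41 minutes flight time → 4:36 PM UTC.
Oakridge City is UTC−1:00, so local arrival = 4:36 PM − 1:00 = 3:36 PM on Dec 26.
Layover = 10:36 PM − 3:36 PM = 7 hours.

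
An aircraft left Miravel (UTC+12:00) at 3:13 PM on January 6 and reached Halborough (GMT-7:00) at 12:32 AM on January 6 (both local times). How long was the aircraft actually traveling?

4 hours 19 minutes

Departure in UTC: 3:13 PM − 12:00 = 3:13 AM on Jan 6.
Arrival in UTC: 12:32 AM + 7:00 = 7:32 AM on Jan 6.
Elapsed = 7:32 AM − 3:13 AM = 4 hours 19 minutes.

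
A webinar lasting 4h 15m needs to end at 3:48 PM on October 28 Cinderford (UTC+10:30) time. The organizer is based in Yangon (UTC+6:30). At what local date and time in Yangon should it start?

Target end time in UTC: 3:48 PM − 10:30 = 5:18 AM on Oct 28.
Subtract 4 hours 15 minutes → start 1:03 AM UTC on Oct 28.
Yangon is UTC+6:30: 1:03 AM + 6:30 = 7:33 AM on Oct 28.

7:33 AM on October 28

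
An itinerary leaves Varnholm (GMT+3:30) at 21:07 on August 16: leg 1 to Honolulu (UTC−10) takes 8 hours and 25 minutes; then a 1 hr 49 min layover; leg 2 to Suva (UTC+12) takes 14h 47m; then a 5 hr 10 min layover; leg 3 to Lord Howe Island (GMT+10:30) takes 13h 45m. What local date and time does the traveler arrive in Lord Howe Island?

00:03 on August 19

Convert departure to UTC: 21:07 − 3:30 = 17:37 UTC on Aug 16.
Add 8 hours 25 minutes leg 1 → 02:02 UTC (Aug 17).
Add 1 hour and 49 minutes layover in Honolulu → 03:51 UTC.
Add 14 hours and 47 minutes leg 2 → 18:38 UTC.
Add 5 hours and 10 minutes layover in Suva → 23:48 UTC.
Add 13 hours and 45 minutes leg 3 → 13:33 UTC (Aug 18).
Lord Howe Island is UTC+10:30, so local arrival = 13:33 + 10:30 = 00:03 on Aug 19.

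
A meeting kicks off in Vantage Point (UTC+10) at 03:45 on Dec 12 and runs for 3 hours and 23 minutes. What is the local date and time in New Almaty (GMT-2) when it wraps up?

19:08 on December 11

Convert start to UTC: 03:45 − 10:00 = 17:45 UTC on Dec 11.
Add 3 hours 23 minutes duration → 21:08 UTC.
New Almaty is UTC−2:00, so local end time = 21:08 − 2:00 = 19:08 on Dec 11.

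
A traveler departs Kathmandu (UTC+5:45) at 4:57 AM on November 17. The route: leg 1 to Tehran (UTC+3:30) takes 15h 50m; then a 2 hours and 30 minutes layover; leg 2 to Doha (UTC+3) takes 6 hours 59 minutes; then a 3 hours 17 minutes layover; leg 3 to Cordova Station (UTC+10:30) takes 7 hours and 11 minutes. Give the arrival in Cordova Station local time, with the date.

9:29 PM on November 18

Convert departure to UTC: 4:57 AM − 5:45 = 11:12 PM UTC on Nov 16.
Add 15 hours and 50 minutes leg 1 → 3:02 PM UTC (Nov 17).
Add 2 hours 30 minutes layover in Tehran → 5:32 PM UTC.
Add 6 hours 59 minutes leg 2 → 12:31 AM UTC (Nov 18).
Add 3 hours 17 minutes layover in Doha → 3:48 AM UTC.
Add 7 hours and 11 minutes leg 3 → 10:59 AM UTC.
Cordova Station is UTC+10:30, so local arrival = 10:59 AM + 10:30 = 9:29 PM on Nov 18.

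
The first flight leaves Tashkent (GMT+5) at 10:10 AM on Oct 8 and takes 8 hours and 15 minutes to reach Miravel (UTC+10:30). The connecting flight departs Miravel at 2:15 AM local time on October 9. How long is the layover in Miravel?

2 hours 20 minutes

Convert departure to UTC: 10:10 AM − 5:00 = 5:10 AM UTC on Oct 8.
Add 8 hours 15 minutes flight time → 1:25 PM UTC.
Miravel is UTC+10:30, so local arrival = 1:25 PM + 10:30 = 11:55 PM on Oct 8.
Layover = 2:15 AM − 11:55 PM (+1 day) = 2 hours 20 minutes.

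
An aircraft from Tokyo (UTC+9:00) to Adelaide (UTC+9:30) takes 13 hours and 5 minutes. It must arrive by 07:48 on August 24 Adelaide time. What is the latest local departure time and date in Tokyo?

Target arrival in UTC: 07:48 − 9:30 = 22:18 on Aug 23.
Subtract 13 hours 5 minutes → departure 09:13 UTC on Aug 23.
Tokyo is UTC+9:00: 09:13 + 9:00 = 18:13 on Aug 23.

18:13 on August 23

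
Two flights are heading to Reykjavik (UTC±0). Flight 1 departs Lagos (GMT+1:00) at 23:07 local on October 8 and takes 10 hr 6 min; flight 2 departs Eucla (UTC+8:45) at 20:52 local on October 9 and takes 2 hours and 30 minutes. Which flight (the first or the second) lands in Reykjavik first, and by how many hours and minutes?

the first, by 6 hours 24 minutes

Flight 1 in UTC: 23:07 − 1:00 = 22:07 on Oct 8.
+10 hours 6 minutes → arrive 08:13 UTC on Oct 9.
Flight 2 in UTC: 20:52 − 8:45 = 12:07 on Oct 9.
+2 hours 30 minutes → arrive 14:37 UTC on Oct 9.
Flight 1 lands earlier by 6 hours 24 minutes.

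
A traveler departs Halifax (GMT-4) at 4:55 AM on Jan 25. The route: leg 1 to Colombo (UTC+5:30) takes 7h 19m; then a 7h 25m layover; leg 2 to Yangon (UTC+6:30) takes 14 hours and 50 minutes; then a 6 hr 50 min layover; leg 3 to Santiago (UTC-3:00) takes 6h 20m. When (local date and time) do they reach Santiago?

Convert departure to UTC: 4:55 AM + 4:00 = 8:55 AM UTC on Jan 25.
Add 7 hours and 19 minutes leg 1 → 4:14 PM UTC.
Add 7 hours and 25 minutes layover in Colombo → 11:39 PM UTC.
Add 14 hours and 50 minutes leg 2 → 2:29 PM UTC (Jan 26).
Add 6 hours and 50 minutes layover in Yangon → 9:19 PM UTC.
Add 6 hours 20 minutes leg 3 → 3:39 AM UTC (Jan 27).
Santiago is UTC−3:00, so local arrival = 3:39 AM − 3:00 = 12:39 AM on Jan 27.

12:39 AM on January 27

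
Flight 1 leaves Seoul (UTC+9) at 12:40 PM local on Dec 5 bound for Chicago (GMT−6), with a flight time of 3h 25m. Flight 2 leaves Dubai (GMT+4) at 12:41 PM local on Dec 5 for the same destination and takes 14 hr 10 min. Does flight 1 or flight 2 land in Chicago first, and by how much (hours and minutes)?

Flight 1 in UTC: 12:40 PM − 9:00 = 3:40 AM on Dec 5.
+3 hours and 25 minutes → arrive 7:05 AM UTC on Dec 5.
Flight 2 in UTC: 12:41 PM − 4:00 = 8:41 AM on Dec 5.
+14 hours and 10 minutes → arrive 10:51 PM UTC on Dec 5.
Flight 1 lands earlier by 15 hours 46 minutes.

the first, by 15 hours 46 minutes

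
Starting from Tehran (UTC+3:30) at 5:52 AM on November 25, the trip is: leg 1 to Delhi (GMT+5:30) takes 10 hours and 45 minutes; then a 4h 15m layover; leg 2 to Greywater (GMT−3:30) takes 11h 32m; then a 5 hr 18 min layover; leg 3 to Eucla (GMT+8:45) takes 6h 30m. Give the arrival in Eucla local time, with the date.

1:27 AM on November 27

Convert departure to UTC: 5:52 AM − 3:30 = 2:22 AM UTC on Nov 25.
Add 10 hours 45 minutes leg 1 → 1:07 PM UTC.
Add 4 hours and 15 minutes layover in Delhi → 5:22 PM UTC.
Add 11 hours and 32 minutes leg 2 → 4:54 AM UTC (Nov 26).
Add 5 hours and 18 minutes layover in Greywater → 10:12 AM UTC.
Add 6 hours 30 minutes leg 3 → 4:42 PM UTC.
Eucla is UTC+8:45, so local arrival = 4:42 PM + 8:45 = 1:27 AM on Nov 27.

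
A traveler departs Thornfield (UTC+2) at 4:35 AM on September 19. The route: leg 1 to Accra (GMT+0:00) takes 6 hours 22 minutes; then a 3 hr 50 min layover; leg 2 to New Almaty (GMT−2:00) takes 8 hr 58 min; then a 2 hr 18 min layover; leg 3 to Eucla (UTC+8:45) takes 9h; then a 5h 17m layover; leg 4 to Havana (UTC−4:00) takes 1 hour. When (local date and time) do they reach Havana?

11:20 AM on September 20

Convert departure to UTC: 4:35 AM − 2:00 = 2:35 AM UTC on Sep 19.
Add 6 hours and 22 minutes leg 1 → 8:57 AM UTC.
Add 3 hours 50 minutes layover in Accra → 12:47 PM UTC.
Add 8 hours and 58 minutes leg 2 → 9:45 PM UTC.
Add 2 hours and 18 minutes layover in New Almaty → 12:03 AM UTC (Sep 20).
Add 9 hours leg 3 → 9:03 AM UTC.
Add 5 hours 17 minutes layover in Eucla → 2:20 PM UTC.
Add 1 hour leg 4 → 3:20 PM UTC.
Havana is UTC−4:00, so local arrival = 3:20 PM − 4:00 = 11:20 AM on Sep 20.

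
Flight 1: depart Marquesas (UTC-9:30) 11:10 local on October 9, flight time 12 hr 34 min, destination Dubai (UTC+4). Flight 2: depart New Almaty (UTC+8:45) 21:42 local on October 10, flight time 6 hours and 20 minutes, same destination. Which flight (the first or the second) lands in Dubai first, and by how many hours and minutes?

Flight 1 in UTC: 11:10 + 9:30 = 20:40 on Oct 9.
+12 hours and 34 minutes → arrive 09:14 UTC on Oct 10.
Flight 2 in UTC: 21:42 − 8:45 = 12:57 on Oct 10.
+6 hours 20 minutes → arrive 19:17 UTC on Oct 10.
Flight 1 lands earlier by 10 hours 3 minutes.

the first, by 10 hours 3 minutes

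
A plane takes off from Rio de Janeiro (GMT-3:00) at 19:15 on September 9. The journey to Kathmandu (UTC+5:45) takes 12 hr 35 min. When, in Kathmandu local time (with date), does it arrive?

Kathmandu is 8:45 ahead of Rio de Janeiro.
After 12 hours and 35 minutes it is 07:50 (Sep 10) in Rio de Janeiro.
Shift by the zone difference: 07:50 + 8:45 = 16:35 on Sep 10 in Kathmandu.

16:35 on September 10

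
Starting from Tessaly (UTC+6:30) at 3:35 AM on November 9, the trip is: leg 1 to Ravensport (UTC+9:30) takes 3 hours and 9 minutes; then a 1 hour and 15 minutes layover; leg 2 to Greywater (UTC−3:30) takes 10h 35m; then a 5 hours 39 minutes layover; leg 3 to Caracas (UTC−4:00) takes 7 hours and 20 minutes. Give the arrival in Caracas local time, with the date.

Convert departure to UTC: 3:35 AM − 6:30 = 9:05 PM UTC on Nov 8.
Add 3 hours and 9 minutes leg 1 → 12:14 AM UTC (Nov 9).
Add 1 hour 15 minutes layover in Ravensport → 1:29 AM UTC.
Add 10 hours and 35 minutes leg 2 → 12:04 PM UTC.
Add 5 hours 39 minutes layover in Greywater → 5:43 PM UTC.
Add 7 hours and 20 minutes leg 3 → 1:03 AM UTC (Nov 10).
Caracas is UTC−4:00, so local arrival = 1:03 AM − 4:00 = 9:03 PM on Nov 9.

9:03 PM on November 9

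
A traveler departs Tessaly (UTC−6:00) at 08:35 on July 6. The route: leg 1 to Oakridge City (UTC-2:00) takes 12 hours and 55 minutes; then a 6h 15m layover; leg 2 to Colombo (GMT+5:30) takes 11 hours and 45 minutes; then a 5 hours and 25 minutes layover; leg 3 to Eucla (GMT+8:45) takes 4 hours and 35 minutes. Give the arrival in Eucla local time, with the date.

16:15 on July 8

Convert departure to UTC: 08:35 + 6:00 = 14:35 UTC on Jul 6.
Add 12 hours and 55 minutes leg 1 → 03:30 UTC (Jul 7).
Add 6 hours and 15 minutes layover in Oakridge City → 09:45 UTC.
Add 11 hours 45 minutes leg 2 → 21:30 UTC.
Add 5 hours and 25 minutes layover in Colombo → 02:55 UTC (Jul 8).
Add 4 hours 35 minutes leg 3 → 07:30 UTC.
Eucla is UTC+8:45, so local arrival = 07:30 + 8:45 = 16:15 on Jul 8.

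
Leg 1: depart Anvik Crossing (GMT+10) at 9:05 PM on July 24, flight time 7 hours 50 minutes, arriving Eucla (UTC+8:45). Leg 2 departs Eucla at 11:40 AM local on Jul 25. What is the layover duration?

8 hours

Convert departure to UTC: 9:05 PM − 10:00 = 11:05 AM UTC on Jul 24.
Add 7 hours 50 minutes flight time → 6:55 PM UTC.
Eucla is UTC+8:45, so local arrival = 6:55 PM + 8:45 = 3:40 AM on Jul 25.
Layover = 11:40 AM − 3:40 AM = 8 hours.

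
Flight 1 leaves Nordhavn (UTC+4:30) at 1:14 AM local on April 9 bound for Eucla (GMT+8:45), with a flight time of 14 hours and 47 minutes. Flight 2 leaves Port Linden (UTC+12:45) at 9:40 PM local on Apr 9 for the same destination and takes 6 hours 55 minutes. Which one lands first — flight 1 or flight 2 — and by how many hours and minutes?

Flight 1 in UTC: 1:14 AM − 4:30 = 8:44 PM on Apr 8.
+14 hours 47 minutes → arrive 11:31 AM UTC on Apr 9.
Flight 2 in UTC: 9:40 PM − 12:45 = 8:55 AM on Apr 9.
+6 hours and 55 minutes → arrive 3:50 PM UTC on Apr 9.
Flight 1 lands earlier by 4 hours 19 minutes.

the first, by 4 hours 19 minutes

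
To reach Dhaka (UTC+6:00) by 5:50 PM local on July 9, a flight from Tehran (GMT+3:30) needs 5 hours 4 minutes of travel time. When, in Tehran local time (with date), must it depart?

Target arrival in UTC: 5:50 PM − 6:00 = 11:50 AM on Jul 9.
Subtract 5 hours and 4 minutes → departure 6:46 AM UTC on Jul 9.
Tehran is UTC+3:30: 6:46 AM + 3:30 = 10:16 AM on Jul 9.

10:16 AM on July 9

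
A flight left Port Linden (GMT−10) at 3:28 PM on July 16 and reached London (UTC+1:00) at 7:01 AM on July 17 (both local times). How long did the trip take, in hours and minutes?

4 hours 33 minutes

London is 11:00 ahead of Port Linden.
Clock-face elapsed time (ignoring zones) is 15 hours 33 minutes.
Actual elapsed = 15 hours 33 minutes − 11:00 = 4 hours 33 minutes.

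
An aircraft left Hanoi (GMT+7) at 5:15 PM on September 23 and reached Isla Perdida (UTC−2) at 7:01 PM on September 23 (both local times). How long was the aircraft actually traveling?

Departure in UTC: 5:15 PM − 7:00 = 10:15 AM on Sep 23.
Arrival in UTC: 7:01 PM + 2:00 = 9:01 PM on Sep 23.
Elapsed = 9:01 PM − 10:15 AM = 10 hours 46 minutes.

10 hours 46 minutes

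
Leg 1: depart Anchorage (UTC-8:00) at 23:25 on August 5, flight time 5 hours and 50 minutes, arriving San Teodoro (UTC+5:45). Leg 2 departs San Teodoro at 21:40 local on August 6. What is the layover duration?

Convert departure to UTC: 23:25 + 8:00 = 07:25 UTC on Aug 6.
Add 5 hours and 50 minutes flight time → 13:15 UTC.
San Teodoro is UTC+5:45, so local arrival = 13:15 + 5:45 = 19:00 on Aug 6.
Layover = 21:40 − 19:00 = 2 hours 40 minutes.

2 hours 40 minutes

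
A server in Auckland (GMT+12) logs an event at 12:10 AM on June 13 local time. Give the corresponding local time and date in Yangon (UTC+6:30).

6:40 PM on June 12

Yangon is 5:30 behind Auckland.
Shift by the zone difference: 12:10 AM − 5:30 = 6:40 PM on Jun 12 in Yangon.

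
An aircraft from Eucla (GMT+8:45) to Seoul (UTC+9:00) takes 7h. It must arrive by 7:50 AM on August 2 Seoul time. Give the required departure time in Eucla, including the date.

12:35 AM on Aug 2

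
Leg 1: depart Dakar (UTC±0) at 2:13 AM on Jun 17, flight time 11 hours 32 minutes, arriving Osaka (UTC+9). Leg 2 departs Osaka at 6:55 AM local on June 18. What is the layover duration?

Dakar is at UTC+0, so departure is already 2:13 AM UTC on Jun 17.
Add 11 hours and 32 minutes flight time → 1:45 PM UTC.
Osaka is UTC+9:00, so local arrival = 1:45 PM + 9:00 = 10:45 PM on Jun 17.
Layover = 6:55 AM − 10:45 PM (+1 day) = 8 hours 10 minutes.

8 hours 10 minutes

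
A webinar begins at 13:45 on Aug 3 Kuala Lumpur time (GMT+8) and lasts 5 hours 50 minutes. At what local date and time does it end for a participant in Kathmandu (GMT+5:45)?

Kathmandu is 2:15 behind Kuala Lumpur.
After 5 hours 50 minutes it is 19:35 in Kuala Lumpur.
Shift by the zone difference: 19:35 − 2:15 = 17:20 on Aug 3 in Kathmandu.

17:20 on August 3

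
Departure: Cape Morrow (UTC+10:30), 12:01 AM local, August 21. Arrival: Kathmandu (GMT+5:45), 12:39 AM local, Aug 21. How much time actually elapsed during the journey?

Kathmandu is 4:45 behind Cape Morrow.
Clock-face elapsed time (ignoring zones) is 38 minutes.
Actual elapsed = 38 minutes + 4:45 = 5 hours 23 minutes.

5 hours 23 minutes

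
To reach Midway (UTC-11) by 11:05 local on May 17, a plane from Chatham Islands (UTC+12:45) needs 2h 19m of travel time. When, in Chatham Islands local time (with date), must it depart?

Target arrival in UTC: 11:05 + 11:00 = 22:05 on May 17.
Subtract 2 hours and 19 minutes → departure 19:46 UTC on May 17.
Chatham Islands is UTC+12:45: 19:46 + 12:45 = 08:31 on May 18.

08:31 on May 18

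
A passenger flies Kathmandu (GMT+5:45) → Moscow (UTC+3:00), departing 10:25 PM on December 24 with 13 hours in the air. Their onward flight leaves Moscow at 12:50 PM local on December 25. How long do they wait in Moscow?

Convert departure to UTC: 10:25 PM − 5:45 = 4:40 PM UTC on Dec 24.
Add 13 hours flight time → 5:40 AM UTC (Dec 25).
Moscow is UTC+3:00, so local arrival = 5:40 AM + 3:00 = 8:40 AM on Dec 25.
Layover = 12:50 PM − 8:40 AM = 4 hours 10 minutes.

4 hours 10 minutes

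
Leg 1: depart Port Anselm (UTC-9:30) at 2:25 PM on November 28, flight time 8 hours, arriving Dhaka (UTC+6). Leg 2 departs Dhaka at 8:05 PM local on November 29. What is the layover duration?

Convert departure to UTC: 2:25 PM + 9:30 = 11:55 PM UTC on Nov 28.
Add 8 hours flight time → 7:55 AM UTC (Nov 29).
Dhaka is UTC+6:00, so local arrival = 7:55 AM + 6:00 = 1:55 PM on Nov 29.
Layover = 8:05 PM − 1:55 PM = 6 hours 10 minutes.

6 hours 10 minutes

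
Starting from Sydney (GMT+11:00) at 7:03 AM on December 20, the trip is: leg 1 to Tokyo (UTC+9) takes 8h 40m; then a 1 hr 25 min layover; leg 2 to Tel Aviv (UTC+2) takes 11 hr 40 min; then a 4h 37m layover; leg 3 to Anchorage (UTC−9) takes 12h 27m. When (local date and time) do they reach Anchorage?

Convert departure to UTC: 7:03 AM − 11:00 = 8:03 PM UTC on Dec 19.
Add 8 hours 40 minutes leg 1 → 4:43 AM UTC (Dec 20).
Add 1 hour 25 minutes layover in Tokyo → 6:08 AM UTC.
Add 11 hours 40 minutes leg 2 → 5:48 PM UTC.
Add 4 hours and 37 minutes layover in Tel Aviv → 10:25 PM UTC.
Add 12 hours 27 minutes leg 3 → 10:52 AM UTC (Dec 21).
Anchorage is UTC−9:00, so local arrival = 10:52 AM − 9:00 = 1:52 AM on Dec 21.

1:52 AM on December 21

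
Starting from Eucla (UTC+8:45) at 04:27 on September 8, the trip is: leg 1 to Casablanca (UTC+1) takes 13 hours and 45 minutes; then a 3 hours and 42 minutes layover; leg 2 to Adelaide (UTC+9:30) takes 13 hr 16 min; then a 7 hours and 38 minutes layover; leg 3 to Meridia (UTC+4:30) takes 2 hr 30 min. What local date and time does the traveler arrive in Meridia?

Convert departure to UTC: 04:27 − 8:45 = 19:42 UTC on Sep 7.
Add 13 hours and 45 minutes leg 1 → 09:27 UTC (Sep 8).
Add 3 hours and 42 minutes layover in Casablanca → 13:09 UTC.
Add 13 hours 16 minutes leg 2 → 02:25 UTC (Sep 9).
Add 7 hours and 38 minutes layover in Adelaide → 10:03 UTC.
Add 2 hours and 30 minutes leg 3 → 12:33 UTC.
Meridia is UTC+4:30, so local arrival = 12:33 + 4:30 = 17:03 on Sep 9.

17:03 on September 9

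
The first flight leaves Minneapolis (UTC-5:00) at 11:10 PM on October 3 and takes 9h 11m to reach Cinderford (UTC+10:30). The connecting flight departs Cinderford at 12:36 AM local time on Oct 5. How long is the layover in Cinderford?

Convert departure to UTC: 11:10 PM + 5:00 = 4:10 AM UTC on Oct 4.
Add 9 hours and 11 minutes flight time → 1:21 PM UTC.
Cinderford is UTC+10:30, so local arrival = 1:21 PM + 10:30 = 11:51 PM on Oct 4.
Layover = 12:36 AM − 11:51 PM (+1 day) = 45 minutes.

45 minutes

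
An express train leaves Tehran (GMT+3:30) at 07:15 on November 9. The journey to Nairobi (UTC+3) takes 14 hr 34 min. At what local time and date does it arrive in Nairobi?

Convert departure to UTC: 07:15 − 3:30 = 03:45 UTC on Nov 9.
Add 14 hours and 34 minutes travel time → 18:19 UTC.
Nairobi is UTC+3:00, so local arrival = 18:19 + 3:00 = 21:19 on Nov 9.

21:19 on Nov 9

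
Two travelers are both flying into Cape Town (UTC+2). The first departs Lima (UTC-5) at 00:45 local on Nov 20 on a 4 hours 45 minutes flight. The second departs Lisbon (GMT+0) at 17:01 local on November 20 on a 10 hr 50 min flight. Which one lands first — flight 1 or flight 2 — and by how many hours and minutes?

Flight 1 in UTC: 00:45 + 5:00 = 05:45 on Nov 20.
+4 hours 45 minutes → arrive 10:30 UTC on Nov 20.
Flight 2 departs at 17:01 UTC (Nov 20).
+10 hours 50 minutes → arrive 03:51 UTC on Nov 21.
Flight 1 lands earlier by 17 hours 21 minutes.

the first, by 17 hours 21 minutes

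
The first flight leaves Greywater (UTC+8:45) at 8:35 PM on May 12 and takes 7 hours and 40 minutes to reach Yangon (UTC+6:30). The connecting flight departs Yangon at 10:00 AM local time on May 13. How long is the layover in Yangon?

8 hours

Convert departure to UTC: 8:35 PM − 8:45 = 11:50 AM UTC on May 12.
Add 7 hours and 40 minutes flight time → 7:30 PM UTC.
Yangon is UTC+6:30, so local arrival = 7:30 PM + 6:30 = 2:00 AM on May 13.
Layover = 10:00 AM − 2:00 AM = 8 hours.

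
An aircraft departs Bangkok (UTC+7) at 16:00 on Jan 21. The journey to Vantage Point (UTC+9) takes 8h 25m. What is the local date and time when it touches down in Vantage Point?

02:25 on January 22

Convert departure to UTC: 16:00 − 7:00 = 09:00 UTC on Jan 21.
Add 8 hours and 25 minutes travel time → 17:25 UTC.
Vantage Point is UTC+9:00, so local arrival = 17:25 + 9:00 = 02:25 on Jan 22.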